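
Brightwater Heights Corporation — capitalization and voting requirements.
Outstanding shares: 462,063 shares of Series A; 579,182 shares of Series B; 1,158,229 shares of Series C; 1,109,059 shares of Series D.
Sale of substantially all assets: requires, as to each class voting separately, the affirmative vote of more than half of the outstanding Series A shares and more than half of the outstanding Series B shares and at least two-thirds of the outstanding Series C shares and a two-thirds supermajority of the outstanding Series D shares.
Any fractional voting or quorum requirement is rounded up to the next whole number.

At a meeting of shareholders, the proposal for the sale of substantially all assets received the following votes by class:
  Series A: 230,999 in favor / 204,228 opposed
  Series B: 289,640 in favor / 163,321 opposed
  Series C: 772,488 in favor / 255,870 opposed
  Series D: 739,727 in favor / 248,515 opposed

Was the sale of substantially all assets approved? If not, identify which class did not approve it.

Series A: a majority of 462063 is 231032; 231,032 required, 230,999 in favor — not approved.
Series B: a majority of 579182 is 289592; 289,592 required, 289,640 in favor — approved.
Series C: 2/3 of 1158229 = 772152.67, rounded up to 772153; 772,153 required, 772,488 in favor — approved.
Series D: 2/3 of 1109059 = 739372.67, rounded up to 739373; 739,373 required, 739,727 in favor — approved.

Not approved — the Series A shares did not give the required vote.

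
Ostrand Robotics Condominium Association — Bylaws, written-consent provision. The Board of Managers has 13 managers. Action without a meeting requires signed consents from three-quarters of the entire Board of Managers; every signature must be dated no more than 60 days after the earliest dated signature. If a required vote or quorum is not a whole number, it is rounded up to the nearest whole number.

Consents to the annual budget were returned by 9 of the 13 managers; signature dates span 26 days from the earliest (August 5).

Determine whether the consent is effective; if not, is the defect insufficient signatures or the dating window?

Signatures required: three-quarters of 13 — 3/4 of 13 = 9.75, rounded up to 10, so 10 needed; 9 signed. Insufficient.
Dating window: the latest signature is 26 days after the earliest; the limit is 60 days. Within the window.

Not effective — insufficient signatures.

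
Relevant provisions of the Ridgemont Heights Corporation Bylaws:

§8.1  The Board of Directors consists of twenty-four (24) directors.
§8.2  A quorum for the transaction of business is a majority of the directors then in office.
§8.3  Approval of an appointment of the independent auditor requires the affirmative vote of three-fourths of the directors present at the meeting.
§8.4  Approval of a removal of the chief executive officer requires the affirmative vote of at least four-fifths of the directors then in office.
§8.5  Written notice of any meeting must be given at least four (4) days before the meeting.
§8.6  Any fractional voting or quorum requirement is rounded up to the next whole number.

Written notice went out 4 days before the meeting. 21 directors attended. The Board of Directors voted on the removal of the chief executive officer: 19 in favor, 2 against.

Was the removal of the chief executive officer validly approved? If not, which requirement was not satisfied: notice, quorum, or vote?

Invalid — vote requirement not satisfied.

Notice: 4 days given; 4 required (4 ≥ 4). Satisfied.
Quorum: 21 present; quorum is 13. Satisfied.
Vote: the removal of the chief executive officer requires four-fifths of the directors then in office (24). 4/5 of 24 = 19.20, rounded up to 20, so 20 affirmative votes are needed; 19 voted in favor. Not satisfied.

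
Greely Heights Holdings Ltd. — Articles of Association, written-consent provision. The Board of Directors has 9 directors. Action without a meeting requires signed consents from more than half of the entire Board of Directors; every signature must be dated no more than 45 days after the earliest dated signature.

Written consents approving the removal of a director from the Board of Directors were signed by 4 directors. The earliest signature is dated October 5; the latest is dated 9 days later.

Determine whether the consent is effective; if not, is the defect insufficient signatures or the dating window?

Not effective — insufficient signatures.

Signatures required: more than half of 9 — a majority of 9 is 5, so 5 needed; 4 signed. Insufficient.
Dating window: the latest signature is 9 days after the earliest; the limit is 45 days. Within the window.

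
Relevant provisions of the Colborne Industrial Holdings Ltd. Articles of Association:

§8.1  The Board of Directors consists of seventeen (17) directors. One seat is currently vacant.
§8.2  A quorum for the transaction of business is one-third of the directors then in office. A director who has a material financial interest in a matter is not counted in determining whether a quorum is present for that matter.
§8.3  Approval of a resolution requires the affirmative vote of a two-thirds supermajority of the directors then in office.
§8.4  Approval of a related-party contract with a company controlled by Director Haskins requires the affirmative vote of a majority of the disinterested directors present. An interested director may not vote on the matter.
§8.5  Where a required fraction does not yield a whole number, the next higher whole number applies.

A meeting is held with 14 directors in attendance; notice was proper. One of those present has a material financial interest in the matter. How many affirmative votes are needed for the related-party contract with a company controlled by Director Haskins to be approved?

The related-party contract with a company controlled by Director Haskins requires a majority of the disinterested directors present (14 − 1 = 13).
A majority of 13 is 7.

7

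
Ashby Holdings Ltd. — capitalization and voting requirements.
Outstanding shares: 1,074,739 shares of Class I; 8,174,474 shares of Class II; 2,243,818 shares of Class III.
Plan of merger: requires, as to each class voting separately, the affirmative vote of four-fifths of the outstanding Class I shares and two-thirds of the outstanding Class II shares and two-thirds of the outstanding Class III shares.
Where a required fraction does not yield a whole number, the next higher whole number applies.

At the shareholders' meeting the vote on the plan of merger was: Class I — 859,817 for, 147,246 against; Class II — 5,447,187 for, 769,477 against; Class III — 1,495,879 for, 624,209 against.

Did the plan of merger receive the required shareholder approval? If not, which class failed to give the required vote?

Not approved — the Class II shares did not give the required vote.

Class I: 4/5 of 1074739 = 859791.20, rounded up to 859792; 859,792 required, 859,817 in favor — approved.
Class II: 2/3 of 8174474 = 5449649.33, rounded up to 5449650; 5,449,650 required, 5,447,187 in favor — not approved.
Class III: 2/3 of 2243818 = 1495878.67, rounded up to 1495879; 1,495,879 required, 1,495,879 in favor — approved.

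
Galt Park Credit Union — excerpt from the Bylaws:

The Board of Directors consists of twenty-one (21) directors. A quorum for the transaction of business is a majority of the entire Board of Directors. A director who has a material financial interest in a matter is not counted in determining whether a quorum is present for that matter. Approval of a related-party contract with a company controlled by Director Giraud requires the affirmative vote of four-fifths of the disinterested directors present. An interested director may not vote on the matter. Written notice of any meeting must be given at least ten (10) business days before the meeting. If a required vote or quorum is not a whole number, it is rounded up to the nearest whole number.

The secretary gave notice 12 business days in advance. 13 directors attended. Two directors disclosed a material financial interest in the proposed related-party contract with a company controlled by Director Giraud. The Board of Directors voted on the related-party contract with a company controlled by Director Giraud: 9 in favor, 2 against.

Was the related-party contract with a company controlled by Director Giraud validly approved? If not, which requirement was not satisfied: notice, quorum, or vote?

Valid — all requirements satisfied.

Notice: 12 business days given; 10 required (12 ≥ 10). Satisfied.
Quorum: 13 present, but the 2 interested directors do not count, leaving 11. Quorum is 11. Satisfied.
Vote: the related-party contract with a company controlled by Director Giraud requires four-fifths of the disinterested directors present (13 − 2 = 11). 4/5 of 11 = 8.80, rounded up to 9, so 9 affirmative votes are needed; 9 voted in favor. Satisfied.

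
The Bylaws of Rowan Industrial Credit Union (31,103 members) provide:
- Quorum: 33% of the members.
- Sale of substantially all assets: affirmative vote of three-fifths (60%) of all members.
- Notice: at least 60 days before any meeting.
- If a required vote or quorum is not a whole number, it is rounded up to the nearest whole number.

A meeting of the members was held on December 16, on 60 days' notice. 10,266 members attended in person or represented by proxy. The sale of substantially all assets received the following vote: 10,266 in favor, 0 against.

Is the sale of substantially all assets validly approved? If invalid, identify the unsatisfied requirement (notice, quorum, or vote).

Invalid — vote requirement not satisfied.

Notice: 60 days given; 60 required. Satisfied.
Quorum: 33% of 31,103 = 10,263.99, rounded up to 10,264; 10,266 present. Satisfied.
Vote: requires three-fifths of all members (31,103); 3/5 of 31103 = 18661.80, rounded up to 18662, so 18,662 needed; 10,266 in favor. Not satisfied.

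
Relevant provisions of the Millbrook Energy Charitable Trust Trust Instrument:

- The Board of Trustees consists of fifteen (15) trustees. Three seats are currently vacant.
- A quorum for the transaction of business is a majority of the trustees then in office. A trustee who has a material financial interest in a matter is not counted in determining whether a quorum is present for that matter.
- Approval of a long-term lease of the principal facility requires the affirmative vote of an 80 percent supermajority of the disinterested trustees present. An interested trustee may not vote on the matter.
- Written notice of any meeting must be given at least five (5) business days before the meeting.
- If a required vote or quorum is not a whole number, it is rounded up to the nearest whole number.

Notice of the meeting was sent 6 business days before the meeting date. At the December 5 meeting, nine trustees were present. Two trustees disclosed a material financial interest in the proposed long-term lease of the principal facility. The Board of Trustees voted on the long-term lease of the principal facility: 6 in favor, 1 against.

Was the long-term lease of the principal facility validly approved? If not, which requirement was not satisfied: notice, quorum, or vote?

Notice: 6 business days given; 5 required (6 ≥ 5). Satisfied.
Quorum: 9 present, but the 2 interested trustees do not count, leaving 7. Quorum is 7. Satisfied.
Vote: the long-term lease of the principal facility requires four-fifths of the disinterested trustees present (9 − 2 = 7). 4/5 of 7 = 5.60, rounded up to 6, so 6 affirmative votes are needed; 6 voted in favor. Satisfied.

Valid — all requirements satisfied.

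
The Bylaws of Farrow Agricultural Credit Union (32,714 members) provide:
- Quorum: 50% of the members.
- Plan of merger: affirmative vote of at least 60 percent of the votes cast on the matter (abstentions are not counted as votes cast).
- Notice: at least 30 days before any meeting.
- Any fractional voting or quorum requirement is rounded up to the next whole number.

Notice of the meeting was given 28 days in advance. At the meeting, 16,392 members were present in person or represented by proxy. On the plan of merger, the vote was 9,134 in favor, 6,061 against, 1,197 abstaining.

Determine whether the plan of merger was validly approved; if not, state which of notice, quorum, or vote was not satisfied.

Notice: 28 days given; 30 required. Not satisfied.
Quorum: 50% of 32,714 = 16,357; 16,392 present. Satisfied.
Vote: requires three-fifths of the votes cast (16,392 − 1,197 abstaining = 15,195); 3/5 of 15195 = 9117, so 9,117 needed; 9,134 in favor. Satisfied.

Invalid — notice requirement not satisfied.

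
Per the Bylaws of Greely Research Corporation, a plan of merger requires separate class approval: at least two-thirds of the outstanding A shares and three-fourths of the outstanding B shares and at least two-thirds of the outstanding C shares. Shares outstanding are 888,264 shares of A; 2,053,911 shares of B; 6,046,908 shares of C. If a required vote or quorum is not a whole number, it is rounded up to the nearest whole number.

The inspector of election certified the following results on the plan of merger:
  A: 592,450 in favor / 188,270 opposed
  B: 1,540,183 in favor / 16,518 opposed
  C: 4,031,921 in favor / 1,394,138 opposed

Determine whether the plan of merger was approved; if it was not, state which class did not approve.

A: 2/3 of 888264 = 592176; 592,176 required, 592,450 in favor — approved.
B: 3/4 of 2053911 = 1540433.25, rounded up to 1540434; 1,540,434 required, 1,540,183 in favor — not approved.
C: 2/3 of 6046908 = 4031272; 4,031,272 required, 4,031,921 in favor — approved.

Not approved — the B shares did not give the required vote.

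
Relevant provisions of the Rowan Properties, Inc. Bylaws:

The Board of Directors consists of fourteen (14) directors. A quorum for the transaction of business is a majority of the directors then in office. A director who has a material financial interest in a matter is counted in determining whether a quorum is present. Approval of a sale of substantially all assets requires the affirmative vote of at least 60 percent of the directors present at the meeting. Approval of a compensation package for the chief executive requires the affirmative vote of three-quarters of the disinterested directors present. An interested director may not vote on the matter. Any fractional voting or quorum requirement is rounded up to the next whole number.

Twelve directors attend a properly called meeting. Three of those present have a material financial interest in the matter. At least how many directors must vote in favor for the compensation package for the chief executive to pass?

The compensation package for the chief executive requires three-fourths of the disinterested directors present (12 − 3 = 9).
3/4 of 9 = 6.75, rounded up to 7.

7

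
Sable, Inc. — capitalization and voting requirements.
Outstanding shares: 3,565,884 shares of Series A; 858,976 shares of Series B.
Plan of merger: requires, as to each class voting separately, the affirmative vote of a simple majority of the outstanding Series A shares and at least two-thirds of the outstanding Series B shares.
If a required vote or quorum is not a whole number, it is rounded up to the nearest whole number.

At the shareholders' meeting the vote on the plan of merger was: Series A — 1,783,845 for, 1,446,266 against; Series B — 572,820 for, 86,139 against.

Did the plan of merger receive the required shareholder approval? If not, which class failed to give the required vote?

Series A: a majority of 3565884 is 1782943; 1,782,943 required, 1,783,845 in favor — approved.
Series B: 2/3 of 858976 = 572650.67, rounded up to 572651; 572,651 required, 572,820 in favor — approved.

Approved — every class gave the required vote.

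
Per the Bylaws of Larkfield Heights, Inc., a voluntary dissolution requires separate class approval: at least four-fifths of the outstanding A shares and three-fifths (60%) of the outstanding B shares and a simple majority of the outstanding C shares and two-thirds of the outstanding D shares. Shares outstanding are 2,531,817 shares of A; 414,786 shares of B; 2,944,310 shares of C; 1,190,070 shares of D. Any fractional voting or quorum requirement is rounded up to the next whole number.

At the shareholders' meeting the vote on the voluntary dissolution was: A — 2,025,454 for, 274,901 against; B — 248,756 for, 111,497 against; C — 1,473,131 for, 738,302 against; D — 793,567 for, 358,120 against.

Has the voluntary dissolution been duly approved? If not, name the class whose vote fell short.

A: 4/5 of 2531817 = 2025453.60, rounded up to 2025454; 2,025,454 required, 2,025,454 in favor — approved.
B: 3/5 of 414786 = 248871.60, rounded up to 248872; 248,872 required, 248,756 in favor — not approved.
C: a majority of 2944310 is 1472156; 1,472,156 required, 1,473,131 in favor — approved.
D: 2/3 of 1190070 = 793380; 793,380 required, 793,567 in favor — approved.

Not approved — the B shares did not give the required vote.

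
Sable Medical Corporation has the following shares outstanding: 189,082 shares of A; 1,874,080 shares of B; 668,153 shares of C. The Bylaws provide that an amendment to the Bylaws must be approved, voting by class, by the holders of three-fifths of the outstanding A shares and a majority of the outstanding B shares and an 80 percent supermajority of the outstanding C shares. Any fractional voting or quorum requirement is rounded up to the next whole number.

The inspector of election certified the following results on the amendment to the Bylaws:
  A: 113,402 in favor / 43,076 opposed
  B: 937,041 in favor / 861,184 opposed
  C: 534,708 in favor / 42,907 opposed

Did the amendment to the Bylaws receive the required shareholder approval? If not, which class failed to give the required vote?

A: 3/5 of 189082 = 113449.20, rounded up to 113450; 113,450 required, 113,402 in favor — not approved.
B: a majority of 1874080 is 937041; 937,041 required, 937,041 in favor — approved.
C: 4/5 of 668153 = 534522.40, rounded up to 534523; 534,523 required, 534,708 in favor — approved.

Not approved — the A shares did not give the required vote.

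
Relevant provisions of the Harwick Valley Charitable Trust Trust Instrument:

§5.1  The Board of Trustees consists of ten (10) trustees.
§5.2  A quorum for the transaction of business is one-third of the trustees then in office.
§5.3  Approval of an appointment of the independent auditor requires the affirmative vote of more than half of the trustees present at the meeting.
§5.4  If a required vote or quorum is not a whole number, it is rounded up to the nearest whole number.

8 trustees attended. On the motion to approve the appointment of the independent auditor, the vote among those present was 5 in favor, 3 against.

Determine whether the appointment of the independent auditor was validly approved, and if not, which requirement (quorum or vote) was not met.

Quorum: 8 present; quorum is 4. Satisfied.
Vote: the appointment of the independent auditor requires a majority of the trustees present (8). A majority of 8 is 5, so 5 affirmative votes are needed; 5 voted in favor. Satisfied.

Valid — all requirements satisfied.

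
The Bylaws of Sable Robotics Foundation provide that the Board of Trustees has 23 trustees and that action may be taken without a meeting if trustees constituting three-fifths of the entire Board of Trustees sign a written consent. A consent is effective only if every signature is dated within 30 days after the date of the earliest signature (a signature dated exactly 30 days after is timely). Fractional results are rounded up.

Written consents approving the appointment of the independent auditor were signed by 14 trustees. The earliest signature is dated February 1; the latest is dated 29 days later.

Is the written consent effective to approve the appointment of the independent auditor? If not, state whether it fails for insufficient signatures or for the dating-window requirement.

Signatures required: three-fifths of 23 — 3/5 of 23 = 13.80, rounded up to 14, so 14 needed; 14 signed. Sufficient.
Dating window: the latest signature is 29 days after the earliest; the limit is 30 days. Within the window.

Effective — both the signature and dating-window requirements are satisfied.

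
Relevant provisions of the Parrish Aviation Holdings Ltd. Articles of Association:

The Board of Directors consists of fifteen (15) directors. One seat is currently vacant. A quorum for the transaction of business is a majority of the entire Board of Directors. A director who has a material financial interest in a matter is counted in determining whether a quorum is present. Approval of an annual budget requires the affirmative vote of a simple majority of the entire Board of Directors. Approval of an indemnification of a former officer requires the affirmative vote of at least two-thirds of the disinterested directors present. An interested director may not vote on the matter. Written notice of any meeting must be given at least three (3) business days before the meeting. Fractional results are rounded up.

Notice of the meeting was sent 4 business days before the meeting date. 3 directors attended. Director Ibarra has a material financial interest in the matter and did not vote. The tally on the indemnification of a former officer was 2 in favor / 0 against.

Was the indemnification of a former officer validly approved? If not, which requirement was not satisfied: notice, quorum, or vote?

Invalid — quorum requirement not satisfied.

Notice: 4 business days given; 3 required (4 ≥ 3). Satisfied.
Quorum: 3 present (interested directors count toward quorum); quorum is 8. Not satisfied.
Vote: the indemnification of a former officer requires two-thirds of the disinterested directors present (3 − 1 = 2). 2/3 of 2 = 1.33, rounded up to 2, so 2 affirmative votes are needed; 2 voted in favor. Satisfied. (Moot — without a quorum no business can be validly transacted.)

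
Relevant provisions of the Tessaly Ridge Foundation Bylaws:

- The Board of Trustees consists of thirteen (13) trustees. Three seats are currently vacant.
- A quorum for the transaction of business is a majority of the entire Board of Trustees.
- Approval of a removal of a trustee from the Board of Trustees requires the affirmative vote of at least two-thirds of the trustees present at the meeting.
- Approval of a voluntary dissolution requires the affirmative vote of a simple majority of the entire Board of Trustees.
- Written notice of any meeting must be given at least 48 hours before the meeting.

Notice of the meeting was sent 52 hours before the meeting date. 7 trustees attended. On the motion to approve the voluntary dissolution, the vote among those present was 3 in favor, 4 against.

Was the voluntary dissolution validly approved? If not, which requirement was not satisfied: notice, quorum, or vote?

Notice: 52 hours given; 48 required (52 ≥ 48). Satisfied.
Quorum: 7 present; quorum is 7. Satisfied.
Vote: the voluntary dissolution requires a majority of the entire Board of Trustees (13). A majority of 13 is 7, so 7 affirmative votes are needed; 3 voted in favor. Not satisfied.

Invalid — vote requirement not satisfied.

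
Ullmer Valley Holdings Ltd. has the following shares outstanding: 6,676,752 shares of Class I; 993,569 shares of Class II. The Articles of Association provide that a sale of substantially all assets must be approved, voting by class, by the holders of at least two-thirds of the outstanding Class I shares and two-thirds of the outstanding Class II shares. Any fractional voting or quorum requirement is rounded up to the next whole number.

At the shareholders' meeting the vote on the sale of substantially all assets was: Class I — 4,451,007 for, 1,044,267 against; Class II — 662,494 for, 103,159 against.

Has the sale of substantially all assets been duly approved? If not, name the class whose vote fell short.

Class I: 2/3 of 6676752 = 4451168; 4,451,168 required, 4,451,007 in favor — not approved.
Class II: 2/3 of 993569 = 662379.33, rounded up to 662380; 662,380 required, 662,494 in favor — approved.

Not approved — the Class I shares did not give the required vote.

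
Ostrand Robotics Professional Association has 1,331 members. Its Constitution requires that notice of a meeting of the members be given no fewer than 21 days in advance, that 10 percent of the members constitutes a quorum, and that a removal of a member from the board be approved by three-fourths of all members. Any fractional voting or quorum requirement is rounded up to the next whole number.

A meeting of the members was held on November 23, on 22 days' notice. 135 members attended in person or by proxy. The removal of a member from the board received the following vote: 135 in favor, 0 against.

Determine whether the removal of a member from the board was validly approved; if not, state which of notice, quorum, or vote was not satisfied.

Notice: 22 days given; 21 required. Satisfied.
Quorum: 10% of 1,331 = 133.10, rounded up to 134; 135 present. Satisfied.
Vote: requires three-fourths of all members (1,331); 3/4 of 1331 = 998.25, rounded up to 999, so 999 needed; 135 in favor. Not satisfied.

Invalid — vote requirement not satisfied.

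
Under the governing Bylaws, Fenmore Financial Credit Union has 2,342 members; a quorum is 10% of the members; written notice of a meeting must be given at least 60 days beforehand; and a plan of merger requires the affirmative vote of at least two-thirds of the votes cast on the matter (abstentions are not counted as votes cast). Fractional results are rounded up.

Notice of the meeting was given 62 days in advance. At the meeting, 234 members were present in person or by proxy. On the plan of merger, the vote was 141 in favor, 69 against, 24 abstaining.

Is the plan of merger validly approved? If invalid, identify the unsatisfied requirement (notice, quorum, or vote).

Notice: 62 days given; 60 required. Satisfied.
Quorum: 10% of 2,342 = 234.20, rounded up to 235; 234 present. Not satisfied.
Vote: requires two-thirds of the votes cast (234 − 24 abstaining = 210); 2/3 of 210 = 140, so 140 needed; 141 in favor. Satisfied.

Invalid — quorum requirement not satisfied.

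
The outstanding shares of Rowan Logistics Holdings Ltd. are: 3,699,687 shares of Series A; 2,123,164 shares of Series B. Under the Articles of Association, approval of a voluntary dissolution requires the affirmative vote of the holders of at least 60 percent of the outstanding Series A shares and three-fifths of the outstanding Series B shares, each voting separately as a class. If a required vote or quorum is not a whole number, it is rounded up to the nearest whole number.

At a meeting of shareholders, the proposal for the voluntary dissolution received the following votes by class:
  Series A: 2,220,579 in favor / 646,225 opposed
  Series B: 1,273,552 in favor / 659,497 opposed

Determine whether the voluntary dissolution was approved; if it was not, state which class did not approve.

Not approved — the Series B shares did not give the required vote.

Series A: 3/5 of 3699687 = 2219812.20, rounded up to 2219813; 2,219,813 required, 2,220,579 in favor — approved.
Series B: 3/5 of 2123164 = 1273898.40, rounded up to 1273899; 1,273,899 required, 1,273,552 in favor — not approved.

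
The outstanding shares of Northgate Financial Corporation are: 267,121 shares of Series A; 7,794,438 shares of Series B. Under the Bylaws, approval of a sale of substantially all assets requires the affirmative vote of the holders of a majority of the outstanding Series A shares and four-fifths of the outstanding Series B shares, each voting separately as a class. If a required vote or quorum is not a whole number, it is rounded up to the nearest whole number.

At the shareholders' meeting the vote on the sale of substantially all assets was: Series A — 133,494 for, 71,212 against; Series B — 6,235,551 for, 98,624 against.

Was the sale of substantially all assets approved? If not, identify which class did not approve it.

Not approved — the Series A shares did not give the required vote.

Series A: a majority of 267121 is 133561; 133,561 required, 133,494 in favor — not approved.
Series B: 4/5 of 7794438 = 6235550.40, rounded up to 6235551; 6,235,551 required, 6,235,551 in favor — approved.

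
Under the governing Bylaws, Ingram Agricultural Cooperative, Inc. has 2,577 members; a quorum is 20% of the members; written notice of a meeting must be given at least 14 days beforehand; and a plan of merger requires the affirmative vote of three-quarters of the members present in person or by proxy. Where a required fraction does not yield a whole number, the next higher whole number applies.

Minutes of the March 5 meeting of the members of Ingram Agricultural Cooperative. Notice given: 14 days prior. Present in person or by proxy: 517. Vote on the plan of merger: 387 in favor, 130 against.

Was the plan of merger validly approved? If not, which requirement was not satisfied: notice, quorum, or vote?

Notice: 14 days given; 14 required. Satisfied.
Quorum: 20% of 2,577 = 515.40, rounded up to 516; 517 present. Satisfied.
Vote: requires three-fourths of those present (517); 3/4 of 517 = 387.75, rounded up to 388, so 388 needed; 387 in favor. Not satisfied.

Invalid — vote requirement not satisfied.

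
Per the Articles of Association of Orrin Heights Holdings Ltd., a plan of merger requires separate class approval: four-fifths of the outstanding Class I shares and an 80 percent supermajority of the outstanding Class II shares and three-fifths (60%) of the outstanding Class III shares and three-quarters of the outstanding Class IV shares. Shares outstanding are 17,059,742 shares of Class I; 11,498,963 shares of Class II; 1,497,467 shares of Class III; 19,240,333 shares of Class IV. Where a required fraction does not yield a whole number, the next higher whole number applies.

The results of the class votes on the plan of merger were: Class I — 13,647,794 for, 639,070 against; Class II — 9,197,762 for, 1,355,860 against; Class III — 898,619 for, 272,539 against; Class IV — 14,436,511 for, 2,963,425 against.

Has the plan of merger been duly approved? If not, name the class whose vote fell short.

Not approved — the Class II shares did not give the required vote.

Class I: 4/5 of 17059742 = 13647793.60, rounded up to 13647794; 13,647,794 required, 13,647,794 in favor — approved.
Class II: 4/5 of 11498963 = 9199170.40, rounded up to 9199171; 9,199,171 required, 9,197,762 in favor — not approved.
Class III: 3/5 of 1497467 = 898480.20, rounded up to 898481; 898,481 required, 898,619 in favor — approved.
Class IV: 3/4 of 19240333 = 14430249.75, rounded up to 14430250; 14,430,250 required, 14,436,511 in favor — approved.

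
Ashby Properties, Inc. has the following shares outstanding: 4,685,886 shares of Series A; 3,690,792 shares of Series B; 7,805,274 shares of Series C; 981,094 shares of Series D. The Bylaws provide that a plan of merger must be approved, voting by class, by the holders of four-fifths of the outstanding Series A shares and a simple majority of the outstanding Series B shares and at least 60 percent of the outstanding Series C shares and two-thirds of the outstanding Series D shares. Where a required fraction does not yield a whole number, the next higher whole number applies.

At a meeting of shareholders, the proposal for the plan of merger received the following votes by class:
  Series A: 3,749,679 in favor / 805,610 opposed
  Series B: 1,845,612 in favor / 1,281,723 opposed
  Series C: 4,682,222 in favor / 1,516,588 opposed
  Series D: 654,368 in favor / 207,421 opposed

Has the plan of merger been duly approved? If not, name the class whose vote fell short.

Series A: 4/5 of 4685886 = 3748708.80, rounded up to 3748709; 3,748,709 required, 3,749,679 in favor — approved.
Series B: a majority of 3690792 is 1845397; 1,845,397 required, 1,845,612 in favor — approved.
Series C: 3/5 of 7805274 = 4683164.40, rounded up to 4683165; 4,683,165 required, 4,682,222 in favor — not approved.
Series D: 2/3 of 981094 = 654062.67, rounded up to 654063; 654,063 required, 654,368 in favor — approved.

Not approved — the Series C shares did not give the required vote.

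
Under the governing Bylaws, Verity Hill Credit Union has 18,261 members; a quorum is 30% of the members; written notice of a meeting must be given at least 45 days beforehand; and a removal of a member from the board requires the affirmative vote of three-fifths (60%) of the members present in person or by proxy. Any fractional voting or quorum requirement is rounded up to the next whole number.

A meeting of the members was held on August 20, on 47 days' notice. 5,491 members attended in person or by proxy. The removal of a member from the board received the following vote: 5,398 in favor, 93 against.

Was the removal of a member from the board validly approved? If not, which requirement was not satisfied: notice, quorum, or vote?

Valid — all requirements satisfied.

Notice: 47 days given; 45 required. Satisfied.
Quorum: 30% of 18,261 = 5,478.30, rounded up to 5,479; 5,491 present. Satisfied.
Vote: requires three-fifths of those present (5,491); 3/5 of 5491 = 3294.60, rounded up to 3295, so 3,295 needed; 5,398 in favor. Satisfied.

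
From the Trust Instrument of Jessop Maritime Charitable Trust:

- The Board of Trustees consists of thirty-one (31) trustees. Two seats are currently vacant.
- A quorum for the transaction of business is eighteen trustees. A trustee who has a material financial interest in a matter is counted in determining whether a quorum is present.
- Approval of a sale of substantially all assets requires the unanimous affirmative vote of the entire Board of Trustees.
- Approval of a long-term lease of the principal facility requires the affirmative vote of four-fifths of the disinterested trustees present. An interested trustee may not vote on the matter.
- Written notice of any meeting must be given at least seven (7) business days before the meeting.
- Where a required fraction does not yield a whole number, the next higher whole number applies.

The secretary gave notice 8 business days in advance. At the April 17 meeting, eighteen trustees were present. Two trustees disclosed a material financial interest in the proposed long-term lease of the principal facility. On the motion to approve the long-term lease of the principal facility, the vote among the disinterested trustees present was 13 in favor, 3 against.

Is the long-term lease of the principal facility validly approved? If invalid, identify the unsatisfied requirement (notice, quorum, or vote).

Notice: 8 business days given; 7 required (8 ≥ 7). Satisfied.
Quorum: 18 present (interested trustees count toward quorum); quorum is 18. Satisfied.
Vote: the long-term lease of the principal facility requires four-fifths of the disinterested trustees present (18 − 2 = 16). 4/5 of 16 = 12.80, rounded up to 13, so 13 affirmative votes are needed; 13 voted in favor. Satisfied.

Valid — all requirements satisfied.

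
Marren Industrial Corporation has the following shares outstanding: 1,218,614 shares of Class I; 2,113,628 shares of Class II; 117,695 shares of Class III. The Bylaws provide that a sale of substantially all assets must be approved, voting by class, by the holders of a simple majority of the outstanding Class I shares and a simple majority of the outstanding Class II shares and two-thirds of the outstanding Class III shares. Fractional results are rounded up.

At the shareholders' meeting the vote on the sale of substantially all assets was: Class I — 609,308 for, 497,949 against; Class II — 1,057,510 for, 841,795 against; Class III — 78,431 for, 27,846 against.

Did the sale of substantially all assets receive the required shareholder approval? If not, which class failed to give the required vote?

Not approved — the Class III shares did not give the required vote.

Class I: a majority of 1218614 is 609308; 609,308 required, 609,308 in favor — approved.
Class II: a majority of 2113628 is 1056815; 1,056,815 required, 1,057,510 in favor — approved.
Class III: 2/3 of 117695 = 78463.33, rounded up to 78464; 78,464 required, 78,431 in favor — not approved.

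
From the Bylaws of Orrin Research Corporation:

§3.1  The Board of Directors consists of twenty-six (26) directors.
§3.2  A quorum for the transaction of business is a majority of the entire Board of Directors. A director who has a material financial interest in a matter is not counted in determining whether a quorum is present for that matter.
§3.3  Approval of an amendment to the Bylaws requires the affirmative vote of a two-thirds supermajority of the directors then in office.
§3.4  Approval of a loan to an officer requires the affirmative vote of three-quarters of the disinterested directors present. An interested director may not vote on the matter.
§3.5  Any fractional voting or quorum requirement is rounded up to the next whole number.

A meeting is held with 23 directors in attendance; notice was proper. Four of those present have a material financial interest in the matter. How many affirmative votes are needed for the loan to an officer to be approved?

The loan to an officer requires three-fourths of the disinterested directors present (23 − 4 = 19).
3/4 of 19 = 14.25, rounded up to 15.

15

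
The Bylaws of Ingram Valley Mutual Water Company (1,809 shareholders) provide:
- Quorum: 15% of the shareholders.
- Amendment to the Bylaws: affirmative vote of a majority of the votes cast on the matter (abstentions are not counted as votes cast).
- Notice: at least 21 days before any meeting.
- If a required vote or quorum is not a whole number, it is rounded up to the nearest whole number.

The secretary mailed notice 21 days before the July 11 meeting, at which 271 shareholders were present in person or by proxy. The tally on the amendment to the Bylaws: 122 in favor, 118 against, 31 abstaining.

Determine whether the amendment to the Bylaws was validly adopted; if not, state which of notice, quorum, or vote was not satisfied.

Notice: 21 days given; 21 required. Satisfied.
Quorum: 15% of 1,809 = 271.35, rounded up to 272; 271 present. Not satisfied.
Vote: requires a majority of the votes cast (271 − 31 abstaining = 240); a majority of 240 is 121, so 121 needed; 122 in favor. Satisfied.

Invalid — quorum requirement not satisfied.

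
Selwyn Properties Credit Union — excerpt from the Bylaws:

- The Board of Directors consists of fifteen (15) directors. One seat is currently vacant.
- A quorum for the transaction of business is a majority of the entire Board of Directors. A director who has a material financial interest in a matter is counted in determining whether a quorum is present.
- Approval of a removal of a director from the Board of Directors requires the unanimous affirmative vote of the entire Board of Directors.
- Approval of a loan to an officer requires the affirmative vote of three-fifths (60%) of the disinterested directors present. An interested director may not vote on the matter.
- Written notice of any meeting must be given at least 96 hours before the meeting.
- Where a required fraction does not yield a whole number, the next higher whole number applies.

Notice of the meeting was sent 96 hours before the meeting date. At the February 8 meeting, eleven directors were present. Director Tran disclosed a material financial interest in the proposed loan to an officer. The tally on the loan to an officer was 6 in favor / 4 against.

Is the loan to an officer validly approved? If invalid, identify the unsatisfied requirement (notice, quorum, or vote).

Notice: 96 hours given; 96 required (96 ≥ 96). Satisfied.
Quorum: 11 present (interested directors count toward quorum); quorum is 8. Satisfied.
Vote: the loan to an officer requires three-fifths of the disinterested directors present (11 − 1 = 10). 3/5 of 10 = 6, so 6 affirmative votes are needed; 6 voted in favor. Satisfied.

Valid — all requirements satisfied.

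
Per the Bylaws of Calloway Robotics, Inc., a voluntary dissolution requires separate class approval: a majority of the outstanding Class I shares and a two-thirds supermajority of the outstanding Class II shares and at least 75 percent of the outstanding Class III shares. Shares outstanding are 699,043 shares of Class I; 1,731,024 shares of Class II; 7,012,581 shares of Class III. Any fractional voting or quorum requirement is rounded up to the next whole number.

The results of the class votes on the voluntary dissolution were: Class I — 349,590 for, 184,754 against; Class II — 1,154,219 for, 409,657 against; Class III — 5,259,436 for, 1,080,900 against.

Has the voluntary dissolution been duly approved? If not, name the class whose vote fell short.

Approved — every class gave the required vote.

Class I: a majority of 699043 is 349522; 349,522 required, 349,590 in favor — approved.
Class II: 2/3 of 1731024 = 1154016; 1,154,016 required, 1,154,219 in favor — approved.
Class III: 3/4 of 7012581 = 5259435.75, rounded up to 5259436; 5,259,436 required, 5,259,436 in favor — approved.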